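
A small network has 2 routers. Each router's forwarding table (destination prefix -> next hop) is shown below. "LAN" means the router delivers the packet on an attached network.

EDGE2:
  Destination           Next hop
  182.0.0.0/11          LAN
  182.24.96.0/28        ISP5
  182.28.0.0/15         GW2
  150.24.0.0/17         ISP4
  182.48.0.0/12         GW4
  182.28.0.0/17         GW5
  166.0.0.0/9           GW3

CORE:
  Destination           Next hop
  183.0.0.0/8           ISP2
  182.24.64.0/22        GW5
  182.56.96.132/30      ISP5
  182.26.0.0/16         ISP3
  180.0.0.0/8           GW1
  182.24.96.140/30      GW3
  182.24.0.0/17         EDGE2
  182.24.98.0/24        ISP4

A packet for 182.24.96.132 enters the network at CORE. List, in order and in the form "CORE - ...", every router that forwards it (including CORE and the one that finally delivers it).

At CORE: longest match for 182.24.96.132 is 182.24.0.0/17 -> EDGE2
At EDGE2: longest match for 182.24.96.132 is 182.0.0.0/11 -> LAN

CORE - EDGE2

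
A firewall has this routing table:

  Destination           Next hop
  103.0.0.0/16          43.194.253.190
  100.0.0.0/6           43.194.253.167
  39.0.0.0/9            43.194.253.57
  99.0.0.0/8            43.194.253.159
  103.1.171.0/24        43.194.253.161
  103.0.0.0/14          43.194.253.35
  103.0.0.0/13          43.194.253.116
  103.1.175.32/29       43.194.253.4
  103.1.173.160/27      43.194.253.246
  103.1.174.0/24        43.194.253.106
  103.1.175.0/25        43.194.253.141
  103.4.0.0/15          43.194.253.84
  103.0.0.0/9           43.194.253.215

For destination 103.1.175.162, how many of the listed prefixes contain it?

4

Prefixes containing 103.1.175.162:
  100.0.0.0/6 (100.0.0.0 - 103.255.255.255)
  103.0.0.0/9 (103.0.0.0 - 103.127.255.255)
  103.0.0.0/13 (103.0.0.0 - 103.7.255.255)
  103.0.0.0/14 (103.0.0.0 - 103.3.255.255)
Total matching entries: 4.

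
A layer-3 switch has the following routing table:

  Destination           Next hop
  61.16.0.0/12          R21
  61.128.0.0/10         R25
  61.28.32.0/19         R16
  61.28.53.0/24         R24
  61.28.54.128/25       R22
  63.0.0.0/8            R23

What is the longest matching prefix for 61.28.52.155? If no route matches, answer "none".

Entries matching 61.28.52.155:
  61.16.0.0/12 (61.16.0.0 - 61.31.255.255)
  61.28.32.0/19 (61.28.32.0 - 61.28.63.255)
Most specific is 61.28.32.0/19.

61.28.32.0/19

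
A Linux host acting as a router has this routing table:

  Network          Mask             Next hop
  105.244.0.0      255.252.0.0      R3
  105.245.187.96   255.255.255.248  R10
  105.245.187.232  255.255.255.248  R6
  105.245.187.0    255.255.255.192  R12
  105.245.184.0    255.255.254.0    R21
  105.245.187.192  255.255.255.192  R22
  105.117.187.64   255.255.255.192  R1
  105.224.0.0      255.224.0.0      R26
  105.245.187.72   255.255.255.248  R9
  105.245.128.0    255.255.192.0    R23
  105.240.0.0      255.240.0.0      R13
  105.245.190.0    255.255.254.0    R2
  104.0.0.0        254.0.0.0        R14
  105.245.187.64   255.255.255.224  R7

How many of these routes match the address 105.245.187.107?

Prefixes containing 105.245.187.107:
  104.0.0.0/7 (104.0.0.0 - 105.255.255.255)
  105.224.0.0/11 (105.224.0.0 - 105.255.255.255)
  105.240.0.0/12 (105.240.0.0 - 105.255.255.255)
  105.244.0.0/14 (105.244.0.0 - 105.247.255.255)
  105.245.128.0/18 (105.245.128.0 - 105.245.191.255)
Total matching entries: 5.

5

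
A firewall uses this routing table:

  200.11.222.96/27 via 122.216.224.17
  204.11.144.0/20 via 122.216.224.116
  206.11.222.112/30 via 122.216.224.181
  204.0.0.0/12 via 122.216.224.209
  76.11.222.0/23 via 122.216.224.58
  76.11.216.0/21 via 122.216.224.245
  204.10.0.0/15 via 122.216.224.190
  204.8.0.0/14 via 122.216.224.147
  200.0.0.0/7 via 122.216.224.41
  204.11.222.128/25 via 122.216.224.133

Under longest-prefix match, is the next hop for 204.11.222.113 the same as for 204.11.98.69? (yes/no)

yes

204.11.222.113: longest match 204.10.0.0/15 -> 122.216.224.190
204.11.98.69: longest match 204.10.0.0/15 -> 122.216.224.190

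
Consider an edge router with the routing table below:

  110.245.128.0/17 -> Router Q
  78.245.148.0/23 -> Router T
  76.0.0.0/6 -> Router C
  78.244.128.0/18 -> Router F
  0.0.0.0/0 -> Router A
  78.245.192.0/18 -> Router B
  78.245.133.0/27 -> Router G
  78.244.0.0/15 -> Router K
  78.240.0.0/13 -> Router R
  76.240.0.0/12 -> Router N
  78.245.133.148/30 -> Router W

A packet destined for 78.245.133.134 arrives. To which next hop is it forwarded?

Routes whose prefix contains 78.245.133.134:
  0.0.0.0/0 (default, matches everything) -> Router A
  76.0.0.0/6 (76.0.0.0 - 79.255.255.255) -> Router C
  78.240.0.0/13 (78.240.0.0 - 78.247.255.255) -> Router R
  78.244.0.0/15 (78.244.0.0 - 78.245.255.255) -> Router K
More-specific entries that do NOT match:
  78.245.133.148/30 (78.245.133.148 - 78.245.133.151) does not contain 78.245.133.134
  78.245.133.0/27 (78.245.133.0 - 78.245.133.31) does not contain 78.245.133.134
  78.245.148.0/23 (78.245.148.0 - 78.245.149.255) does not contain 78.245.133.134
  78.244.128.0/18 (78.244.128.0 - 78.244.191.255) does not contain 78.245.133.134
  78.245.192.0/18 (78.245.192.0 - 78.245.255.255) does not contain 78.245.133.134
  110.245.128.0/17 (110.245.128.0 - 110.245.255.255) does not contain 78.245.133.134
Longest matching prefix is /15 -> next hop Router K.

Router K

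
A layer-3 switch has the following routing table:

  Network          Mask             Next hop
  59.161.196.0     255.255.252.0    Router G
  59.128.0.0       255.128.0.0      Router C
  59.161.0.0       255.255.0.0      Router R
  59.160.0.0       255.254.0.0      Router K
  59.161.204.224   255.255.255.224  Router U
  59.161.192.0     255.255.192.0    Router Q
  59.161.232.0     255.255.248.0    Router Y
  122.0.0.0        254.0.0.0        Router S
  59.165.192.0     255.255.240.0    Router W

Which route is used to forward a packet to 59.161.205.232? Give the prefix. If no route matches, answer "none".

Entries matching 59.161.205.232:
  59.128.0.0/9 (59.128.0.0 - 59.255.255.255)
  59.160.0.0/15 (59.160.0.0 - 59.161.255.255)
  59.161.0.0/16 (59.161.0.0 - 59.161.255.255)
  59.161.192.0/18 (59.161.192.0 - 59.161.255.255)
Most specific is 59.161.192.0/18.

59.161.192.0/18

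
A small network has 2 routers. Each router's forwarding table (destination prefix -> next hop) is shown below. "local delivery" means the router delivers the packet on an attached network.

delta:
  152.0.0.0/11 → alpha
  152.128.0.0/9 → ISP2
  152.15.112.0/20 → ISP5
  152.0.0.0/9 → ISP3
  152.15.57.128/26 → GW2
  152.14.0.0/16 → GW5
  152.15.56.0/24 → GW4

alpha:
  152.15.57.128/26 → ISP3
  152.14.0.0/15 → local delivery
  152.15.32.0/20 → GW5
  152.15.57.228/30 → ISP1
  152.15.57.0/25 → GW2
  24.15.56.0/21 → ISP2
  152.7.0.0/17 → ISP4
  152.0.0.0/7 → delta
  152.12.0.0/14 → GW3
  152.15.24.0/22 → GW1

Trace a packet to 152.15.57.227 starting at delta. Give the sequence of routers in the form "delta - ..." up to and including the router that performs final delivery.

At delta: longest match for 152.15.57.227 is 152.0.0.0/11 -> alpha
At alpha: longest match for 152.15.57.227 is 152.14.0.0/15 -> local delivery

delta - alpha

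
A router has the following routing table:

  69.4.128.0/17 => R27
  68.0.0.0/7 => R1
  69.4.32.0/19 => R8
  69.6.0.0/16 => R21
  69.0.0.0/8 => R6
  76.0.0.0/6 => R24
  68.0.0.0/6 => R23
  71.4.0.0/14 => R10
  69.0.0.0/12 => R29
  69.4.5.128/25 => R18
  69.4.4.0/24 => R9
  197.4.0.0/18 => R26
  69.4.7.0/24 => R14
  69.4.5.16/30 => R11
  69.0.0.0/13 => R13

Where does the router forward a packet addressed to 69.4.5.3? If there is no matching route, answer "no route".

R13

Routes whose prefix contains 69.4.5.3:
  68.0.0.0/6 (68.0.0.0 - 71.255.255.255) -> R23
  68.0.0.0/7 (68.0.0.0 - 69.255.255.255) -> R1
  69.0.0.0/8 (69.0.0.0 - 69.255.255.255) -> R6
  69.0.0.0/12 (69.0.0.0 - 69.15.255.255) -> R29
  69.0.0.0/13 (69.0.0.0 - 69.7.255.255) -> R13
More-specific entries that do NOT match:
  69.4.5.16/30 (69.4.5.16 - 69.4.5.19) does not contain 69.4.5.3
  69.4.5.128/25 (69.4.5.128 - 69.4.5.255) does not contain 69.4.5.3
  69.4.4.0/24 (69.4.4.0 - 69.4.4.255) does not contain 69.4.5.3
  69.4.7.0/24 (69.4.7.0 - 69.4.7.255) does not contain 69.4.5.3
  69.4.32.0/19 (69.4.32.0 - 69.4.63.255) does not contain 69.4.5.3
  197.4.0.0/18 (197.4.0.0 - 197.4.63.255) does not contain 69.4.5.3
  69.4.128.0/17 (69.4.128.0 - 69.4.255.255) does not contain 69.4.5.3
  69.6.0.0/16 (69.6.0.0 - 69.6.255.255) does not contain 69.4.5.3
  71.4.0.0/14 (71.4.0.0 - 71.7.255.255) does not contain 69.4.5.3
Longest matching prefix is /13 -> next hop R13.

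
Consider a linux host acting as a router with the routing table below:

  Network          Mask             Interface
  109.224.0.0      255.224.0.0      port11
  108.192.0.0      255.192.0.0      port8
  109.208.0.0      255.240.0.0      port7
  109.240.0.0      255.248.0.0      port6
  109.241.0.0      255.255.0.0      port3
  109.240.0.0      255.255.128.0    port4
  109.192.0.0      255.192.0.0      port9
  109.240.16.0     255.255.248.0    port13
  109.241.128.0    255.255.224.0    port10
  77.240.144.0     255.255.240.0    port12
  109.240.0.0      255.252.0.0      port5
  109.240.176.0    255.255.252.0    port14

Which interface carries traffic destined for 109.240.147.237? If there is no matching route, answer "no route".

Routes whose prefix contains 109.240.147.237:
  109.192.0.0/10 (109.192.0.0 - 109.255.255.255) -> port9
  109.224.0.0/11 (109.224.0.0 - 109.255.255.255) -> port11
  109.240.0.0/13 (109.240.0.0 - 109.247.255.255) -> port6
  109.240.0.0/14 (109.240.0.0 - 109.243.255.255) -> port5
More-specific entries that do NOT match:
  109.240.176.0/22 (109.240.176.0 - 109.240.179.255) does not contain 109.240.147.237
  109.240.16.0/21 (109.240.16.0 - 109.240.23.255) does not contain 109.240.147.237
  77.240.144.0/20 (77.240.144.0 - 77.240.159.255) does not contain 109.240.147.237
  109.241.128.0/19 (109.241.128.0 - 109.241.159.255) does not contain 109.240.147.237
  109.240.0.0/17 (109.240.0.0 - 109.240.127.255) does not contain 109.240.147.237
  109.241.0.0/16 (109.241.0.0 - 109.241.255.255) does not contain 109.240.147.237
Longest matching prefix is /14 -> interface port5.

port5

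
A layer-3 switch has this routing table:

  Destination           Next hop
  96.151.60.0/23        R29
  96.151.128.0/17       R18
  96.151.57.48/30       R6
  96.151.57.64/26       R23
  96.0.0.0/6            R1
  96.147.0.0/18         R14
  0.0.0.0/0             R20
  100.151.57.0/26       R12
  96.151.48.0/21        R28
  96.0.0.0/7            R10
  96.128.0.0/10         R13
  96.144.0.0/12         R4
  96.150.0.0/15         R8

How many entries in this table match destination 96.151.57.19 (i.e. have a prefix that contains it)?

Prefixes containing 96.151.57.19:
  0.0.0.0/0 (default, matches everything)
  96.0.0.0/6 (96.0.0.0 - 99.255.255.255)
  96.0.0.0/7 (96.0.0.0 - 97.255.255.255)
  96.128.0.0/10 (96.128.0.0 - 96.191.255.255)
  96.144.0.0/12 (96.144.0.0 - 96.159.255.255)
  96.150.0.0/15 (96.150.0.0 - 96.151.255.255)
Total matching entries: 6.

6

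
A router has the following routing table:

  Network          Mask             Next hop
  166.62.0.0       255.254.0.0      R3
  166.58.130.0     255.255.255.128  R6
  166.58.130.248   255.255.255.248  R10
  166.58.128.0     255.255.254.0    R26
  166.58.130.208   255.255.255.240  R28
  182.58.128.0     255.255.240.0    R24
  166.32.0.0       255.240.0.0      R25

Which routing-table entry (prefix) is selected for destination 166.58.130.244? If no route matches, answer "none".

none

166.58.130.244 is outside every listed prefix and there is no default route.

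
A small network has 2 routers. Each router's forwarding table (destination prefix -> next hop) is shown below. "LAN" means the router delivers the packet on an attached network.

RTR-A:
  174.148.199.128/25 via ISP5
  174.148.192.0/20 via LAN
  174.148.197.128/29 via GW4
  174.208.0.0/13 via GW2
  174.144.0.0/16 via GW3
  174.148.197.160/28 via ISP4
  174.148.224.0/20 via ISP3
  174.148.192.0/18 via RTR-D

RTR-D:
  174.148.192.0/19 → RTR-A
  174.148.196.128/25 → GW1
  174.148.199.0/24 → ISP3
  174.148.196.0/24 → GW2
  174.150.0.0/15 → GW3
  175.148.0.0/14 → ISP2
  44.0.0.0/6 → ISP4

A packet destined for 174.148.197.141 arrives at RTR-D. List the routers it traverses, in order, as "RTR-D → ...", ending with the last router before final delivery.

At RTR-D: longest match for 174.148.197.141 is 174.148.192.0/19 -> RTR-A
At RTR-A: longest match for 174.148.197.141 is 174.148.192.0/20 -> LAN

RTR-D → RTR-A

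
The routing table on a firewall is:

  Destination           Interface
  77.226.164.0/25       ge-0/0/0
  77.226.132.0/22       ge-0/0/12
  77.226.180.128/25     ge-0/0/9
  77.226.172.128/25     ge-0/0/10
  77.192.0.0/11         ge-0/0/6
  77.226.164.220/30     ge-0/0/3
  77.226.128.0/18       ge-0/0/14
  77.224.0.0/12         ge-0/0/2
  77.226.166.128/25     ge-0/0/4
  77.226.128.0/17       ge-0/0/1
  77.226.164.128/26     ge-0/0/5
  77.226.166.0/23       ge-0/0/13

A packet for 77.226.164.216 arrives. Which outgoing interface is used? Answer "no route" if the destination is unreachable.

Routes whose prefix contains 77.226.164.216:
  77.224.0.0/12 (77.224.0.0 - 77.239.255.255) -> ge-0/0/2
  77.226.128.0/17 (77.226.128.0 - 77.226.255.255) -> ge-0/0/1
  77.226.128.0/18 (77.226.128.0 - 77.226.191.255) -> ge-0/0/14
More-specific entries that do NOT match:
  77.226.164.220/30 (77.226.164.220 - 77.226.164.223) does not contain 77.226.164.216
  77.226.164.128/26 (77.226.164.128 - 77.226.164.191) does not contain 77.226.164.216
  77.226.164.0/25 (77.226.164.0 - 77.226.164.127) does not contain 77.226.164.216
  77.226.180.128/25 (77.226.180.128 - 77.226.180.255) does not contain 77.226.164.216
  77.226.172.128/25 (77.226.172.128 - 77.226.172.255) does not contain 77.226.164.216
  77.226.166.128/25 (77.226.166.128 - 77.226.166.255) does not contain 77.226.164.216
  77.226.166.0/23 (77.226.166.0 - 77.226.167.255) does not contain 77.226.164.216
  77.226.132.0/22 (77.226.132.0 - 77.226.135.255) does not contain 77.226.164.216
Longest matching prefix is /18 -> interface ge-0/0/14.

ge-0/0/14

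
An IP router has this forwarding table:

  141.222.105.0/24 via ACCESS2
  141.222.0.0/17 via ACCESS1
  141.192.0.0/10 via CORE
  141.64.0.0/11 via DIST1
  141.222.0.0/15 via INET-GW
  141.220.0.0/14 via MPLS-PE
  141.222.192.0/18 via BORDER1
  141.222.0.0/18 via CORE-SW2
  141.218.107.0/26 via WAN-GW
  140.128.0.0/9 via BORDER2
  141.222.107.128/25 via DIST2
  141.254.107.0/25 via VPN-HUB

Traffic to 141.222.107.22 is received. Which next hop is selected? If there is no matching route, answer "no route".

Routes whose prefix contains 141.222.107.22:
  141.192.0.0/10 (141.192.0.0 - 141.255.255.255) -> CORE
  141.220.0.0/14 (141.220.0.0 - 141.223.255.255) -> MPLS-PE
  141.222.0.0/15 (141.222.0.0 - 141.223.255.255) -> INET-GW
  141.222.0.0/17 (141.222.0.0 - 141.222.127.255) -> ACCESS1
More-specific entries that do NOT match:
  141.218.107.0/26 (141.218.107.0 - 141.218.107.63) does not contain 141.222.107.22
  141.222.107.128/25 (141.222.107.128 - 141.222.107.255) does not contain 141.222.107.22
  141.254.107.0/25 (141.254.107.0 - 141.254.107.127) does not contain 141.222.107.22
  141.222.105.0/24 (141.222.105.0 - 141.222.105.255) does not contain 141.222.107.22
  141.222.192.0/18 (141.222.192.0 - 141.222.255.255) does not contain 141.222.107.22
  141.222.0.0/18 (141.222.0.0 - 141.222.63.255) does not contain 141.222.107.22
Longest matching prefix is /17 -> next hop ACCESS1.

ACCESS1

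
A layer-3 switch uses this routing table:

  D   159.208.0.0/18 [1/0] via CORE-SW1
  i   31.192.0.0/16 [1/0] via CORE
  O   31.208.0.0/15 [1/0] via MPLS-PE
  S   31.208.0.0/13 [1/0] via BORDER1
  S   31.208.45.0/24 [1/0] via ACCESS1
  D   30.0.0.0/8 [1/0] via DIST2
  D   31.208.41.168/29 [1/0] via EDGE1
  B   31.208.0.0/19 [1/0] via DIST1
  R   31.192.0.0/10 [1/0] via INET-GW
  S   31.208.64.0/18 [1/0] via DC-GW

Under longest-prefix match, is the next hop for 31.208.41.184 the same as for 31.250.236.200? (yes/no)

31.208.41.184: longest match 31.208.0.0/15 -> MPLS-PE
31.250.236.200: longest match 31.192.0.0/10 -> INET-GW

no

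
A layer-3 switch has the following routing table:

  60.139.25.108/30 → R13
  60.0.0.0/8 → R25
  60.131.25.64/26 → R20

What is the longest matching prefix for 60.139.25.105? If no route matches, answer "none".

Entries matching 60.139.25.105:
  60.0.0.0/8 (60.0.0.0 - 60.255.255.255)
Most specific is 60.0.0.0/8.

60.0.0.0/8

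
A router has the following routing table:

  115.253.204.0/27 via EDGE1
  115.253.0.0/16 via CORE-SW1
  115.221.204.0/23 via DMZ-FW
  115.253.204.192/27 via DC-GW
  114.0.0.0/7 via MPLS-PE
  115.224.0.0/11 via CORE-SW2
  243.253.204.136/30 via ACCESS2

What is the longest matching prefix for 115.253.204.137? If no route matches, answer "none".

Entries matching 115.253.204.137:
  114.0.0.0/7 (114.0.0.0 - 115.255.255.255)
  115.224.0.0/11 (115.224.0.0 - 115.255.255.255)
  115.253.0.0/16 (115.253.0.0 - 115.253.255.255)
Most specific is 115.253.0.0/16.

115.253.0.0/16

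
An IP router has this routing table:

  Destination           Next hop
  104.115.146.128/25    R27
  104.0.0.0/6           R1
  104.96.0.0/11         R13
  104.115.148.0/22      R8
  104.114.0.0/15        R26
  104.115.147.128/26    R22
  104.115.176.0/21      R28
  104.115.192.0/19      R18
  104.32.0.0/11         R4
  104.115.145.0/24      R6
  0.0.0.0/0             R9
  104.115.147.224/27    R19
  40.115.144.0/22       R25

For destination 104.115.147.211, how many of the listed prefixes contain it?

4

Prefixes containing 104.115.147.211:
  0.0.0.0/0 (default, matches everything)
  104.0.0.0/6 (104.0.0.0 - 107.255.255.255)
  104.96.0.0/11 (104.96.0.0 - 104.127.255.255)
  104.114.0.0/15 (104.114.0.0 - 104.115.255.255)
Total matching entries: 4.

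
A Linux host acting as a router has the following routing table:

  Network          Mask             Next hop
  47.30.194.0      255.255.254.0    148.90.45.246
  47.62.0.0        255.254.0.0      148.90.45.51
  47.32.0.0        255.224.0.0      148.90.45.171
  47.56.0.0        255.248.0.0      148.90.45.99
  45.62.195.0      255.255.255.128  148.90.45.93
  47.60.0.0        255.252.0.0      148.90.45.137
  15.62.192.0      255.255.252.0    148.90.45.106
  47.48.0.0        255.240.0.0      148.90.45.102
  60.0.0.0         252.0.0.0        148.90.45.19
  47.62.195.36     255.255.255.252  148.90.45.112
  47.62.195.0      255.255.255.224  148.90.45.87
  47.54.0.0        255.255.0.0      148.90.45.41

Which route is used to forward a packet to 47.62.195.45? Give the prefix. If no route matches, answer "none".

47.62.0.0/15

Entries matching 47.62.195.45:
  47.32.0.0/11 (47.32.0.0 - 47.63.255.255)
  47.48.0.0/12 (47.48.0.0 - 47.63.255.255)
  47.56.0.0/13 (47.56.0.0 - 47.63.255.255)
  47.60.0.0/14 (47.60.0.0 - 47.63.255.255)
  47.62.0.0/15 (47.62.0.0 - 47.63.255.255)
Most specific is 47.62.0.0/15.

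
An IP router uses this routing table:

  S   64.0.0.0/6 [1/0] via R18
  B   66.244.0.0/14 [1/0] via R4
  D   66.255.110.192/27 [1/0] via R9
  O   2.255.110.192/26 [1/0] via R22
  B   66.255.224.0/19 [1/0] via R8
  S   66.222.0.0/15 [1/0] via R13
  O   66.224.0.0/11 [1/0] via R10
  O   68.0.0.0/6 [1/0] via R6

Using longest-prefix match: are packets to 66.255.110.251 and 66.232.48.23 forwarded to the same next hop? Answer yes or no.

66.255.110.251: longest match 66.224.0.0/11 -> R10
66.232.48.23: longest match 66.224.0.0/11 -> R10

yes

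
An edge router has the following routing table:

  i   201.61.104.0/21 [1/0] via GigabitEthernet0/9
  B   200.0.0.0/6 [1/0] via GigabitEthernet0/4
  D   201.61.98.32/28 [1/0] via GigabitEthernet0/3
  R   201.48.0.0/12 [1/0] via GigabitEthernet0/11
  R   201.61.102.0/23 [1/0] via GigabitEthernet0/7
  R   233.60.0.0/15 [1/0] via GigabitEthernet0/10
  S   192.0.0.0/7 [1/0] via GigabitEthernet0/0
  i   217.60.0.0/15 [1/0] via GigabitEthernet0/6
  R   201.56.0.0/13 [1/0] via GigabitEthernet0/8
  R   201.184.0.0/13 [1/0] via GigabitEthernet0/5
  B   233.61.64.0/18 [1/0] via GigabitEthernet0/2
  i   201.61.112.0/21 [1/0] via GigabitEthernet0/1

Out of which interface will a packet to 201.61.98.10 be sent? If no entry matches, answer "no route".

GigabitEthernet0/8

Routes whose prefix contains 201.61.98.10:
  200.0.0.0/6 (200.0.0.0 - 203.255.255.255) -> GigabitEthernet0/4
  201.48.0.0/12 (201.48.0.0 - 201.63.255.255) -> GigabitEthernet0/11
  201.56.0.0/13 (201.56.0.0 - 201.63.255.255) -> GigabitEthernet0/8
More-specific entries that do NOT match:
  201.61.98.32/28 (201.61.98.32 - 201.61.98.47) does not contain 201.61.98.10
  201.61.102.0/23 (201.61.102.0 - 201.61.103.255) does not contain 201.61.98.10
  201.61.104.0/21 (201.61.104.0 - 201.61.111.255) does not contain 201.61.98.10
  201.61.112.0/21 (201.61.112.0 - 201.61.119.255) does not contain 201.61.98.10
  233.61.64.0/18 (233.61.64.0 - 233.61.127.255) does not contain 201.61.98.10
  233.60.0.0/15 (233.60.0.0 - 233.61.255.255) does not contain 201.61.98.10
  217.60.0.0/15 (217.60.0.0 - 217.61.255.255) does not contain 201.61.98.10
Longest matching prefix is /13 -> interface GigabitEthernet0/8.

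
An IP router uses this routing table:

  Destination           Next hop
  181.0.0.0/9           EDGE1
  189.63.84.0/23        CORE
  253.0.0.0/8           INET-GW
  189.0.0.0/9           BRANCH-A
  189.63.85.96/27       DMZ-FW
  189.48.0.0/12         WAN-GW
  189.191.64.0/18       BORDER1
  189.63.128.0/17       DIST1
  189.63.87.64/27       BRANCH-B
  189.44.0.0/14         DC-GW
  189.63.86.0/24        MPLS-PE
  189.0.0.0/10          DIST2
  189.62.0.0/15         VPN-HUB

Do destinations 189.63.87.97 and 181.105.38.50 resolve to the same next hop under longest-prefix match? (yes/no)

no

189.63.87.97: longest match 189.62.0.0/15 -> VPN-HUB
181.105.38.50: longest match 181.0.0.0/9 -> EDGE1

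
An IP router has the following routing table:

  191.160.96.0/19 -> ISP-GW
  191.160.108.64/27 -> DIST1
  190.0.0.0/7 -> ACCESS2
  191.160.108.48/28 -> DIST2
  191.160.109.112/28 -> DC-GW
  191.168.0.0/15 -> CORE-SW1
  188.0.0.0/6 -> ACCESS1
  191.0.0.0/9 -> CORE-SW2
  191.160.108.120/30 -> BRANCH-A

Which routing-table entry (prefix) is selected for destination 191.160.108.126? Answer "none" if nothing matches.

191.160.96.0/19

Entries matching 191.160.108.126:
  188.0.0.0/6 (188.0.0.0 - 191.255.255.255)
  190.0.0.0/7 (190.0.0.0 - 191.255.255.255)
  191.160.96.0/19 (191.160.96.0 - 191.160.127.255)
Most specific is 191.160.96.0/19.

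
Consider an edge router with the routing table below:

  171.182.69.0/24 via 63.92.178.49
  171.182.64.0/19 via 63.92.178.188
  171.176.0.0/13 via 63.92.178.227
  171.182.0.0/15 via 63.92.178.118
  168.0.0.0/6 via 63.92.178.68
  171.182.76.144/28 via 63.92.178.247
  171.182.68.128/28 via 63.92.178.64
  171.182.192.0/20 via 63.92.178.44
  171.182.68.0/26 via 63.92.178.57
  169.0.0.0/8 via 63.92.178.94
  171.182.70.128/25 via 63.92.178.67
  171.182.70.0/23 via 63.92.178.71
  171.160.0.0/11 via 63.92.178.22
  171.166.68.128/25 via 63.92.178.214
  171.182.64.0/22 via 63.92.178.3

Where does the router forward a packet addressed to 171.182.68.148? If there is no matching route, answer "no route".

63.92.178.188

Routes whose prefix contains 171.182.68.148:
  168.0.0.0/6 (168.0.0.0 - 171.255.255.255) -> 63.92.178.68
  171.160.0.0/11 (171.160.0.0 - 171.191.255.255) -> 63.92.178.22
  171.176.0.0/13 (171.176.0.0 - 171.183.255.255) -> 63.92.178.227
  171.182.0.0/15 (171.182.0.0 - 171.183.255.255) -> 63.92.178.118
  171.182.64.0/19 (171.182.64.0 - 171.182.95.255) -> 63.92.178.188
More-specific entries that do NOT match:
  171.182.76.144/28 (171.182.76.144 - 171.182.76.159) does not contain 171.182.68.148
  171.182.68.128/28 (171.182.68.128 - 171.182.68.143) does not contain 171.182.68.148
  171.182.68.0/26 (171.182.68.0 - 171.182.68.63) does not contain 171.182.68.148
  171.182.70.128/25 (171.182.70.128 - 171.182.70.255) does not contain 171.182.68.148
  171.166.68.128/25 (171.166.68.128 - 171.166.68.255) does not contain 171.182.68.148
  171.182.69.0/24 (171.182.69.0 - 171.182.69.255) does not contain 171.182.68.148
  171.182.70.0/23 (171.182.70.0 - 171.182.71.255) does not contain 171.182.68.148
  171.182.64.0/22 (171.182.64.0 - 171.182.67.255) does not contain 171.182.68.148
  171.182.192.0/20 (171.182.192.0 - 171.182.207.255) does not contain 171.182.68.148
Longest matching prefix is /19 -> next hop 63.92.178.188.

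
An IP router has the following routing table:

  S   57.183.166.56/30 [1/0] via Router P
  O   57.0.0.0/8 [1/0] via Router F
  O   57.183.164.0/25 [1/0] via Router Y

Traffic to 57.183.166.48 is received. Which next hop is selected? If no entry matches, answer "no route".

Routes whose prefix contains 57.183.166.48:
  57.0.0.0/8 (57.0.0.0 - 57.255.255.255) -> Router F
More-specific entries that do NOT match:
  57.183.166.56/30 (57.183.166.56 - 57.183.166.59) does not contain 57.183.166.48
  57.183.164.0/25 (57.183.164.0 - 57.183.164.127) does not contain 57.183.166.48
Longest matching prefix is /8 -> next hop Router F.

Router F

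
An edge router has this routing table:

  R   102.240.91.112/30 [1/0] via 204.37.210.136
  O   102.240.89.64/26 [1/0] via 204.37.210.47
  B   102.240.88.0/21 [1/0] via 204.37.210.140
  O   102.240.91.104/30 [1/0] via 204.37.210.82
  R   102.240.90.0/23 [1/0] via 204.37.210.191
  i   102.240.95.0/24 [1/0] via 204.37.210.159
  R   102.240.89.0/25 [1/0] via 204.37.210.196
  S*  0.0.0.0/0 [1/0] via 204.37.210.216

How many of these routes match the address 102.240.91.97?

3

Prefixes containing 102.240.91.97:
  0.0.0.0/0 (default, matches everything)
  102.240.88.0/21 (102.240.88.0 - 102.240.95.255)
  102.240.90.0/23 (102.240.90.0 - 102.240.91.255)
Total matching entries: 3.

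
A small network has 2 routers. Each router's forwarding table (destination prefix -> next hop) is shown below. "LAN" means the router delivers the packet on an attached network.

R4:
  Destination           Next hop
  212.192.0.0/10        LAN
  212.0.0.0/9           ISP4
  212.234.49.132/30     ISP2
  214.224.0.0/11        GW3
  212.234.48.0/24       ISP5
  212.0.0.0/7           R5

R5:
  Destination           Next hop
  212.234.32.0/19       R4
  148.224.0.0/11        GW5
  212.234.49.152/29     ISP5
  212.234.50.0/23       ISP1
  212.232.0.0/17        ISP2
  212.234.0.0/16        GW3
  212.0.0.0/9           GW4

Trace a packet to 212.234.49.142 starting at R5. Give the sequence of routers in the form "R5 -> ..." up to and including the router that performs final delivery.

R5 -> R4

At R5: longest match for 212.234.49.142 is 212.234.32.0/19 -> R4
At R4: longest match for 212.234.49.142 is 212.192.0.0/10 -> LAN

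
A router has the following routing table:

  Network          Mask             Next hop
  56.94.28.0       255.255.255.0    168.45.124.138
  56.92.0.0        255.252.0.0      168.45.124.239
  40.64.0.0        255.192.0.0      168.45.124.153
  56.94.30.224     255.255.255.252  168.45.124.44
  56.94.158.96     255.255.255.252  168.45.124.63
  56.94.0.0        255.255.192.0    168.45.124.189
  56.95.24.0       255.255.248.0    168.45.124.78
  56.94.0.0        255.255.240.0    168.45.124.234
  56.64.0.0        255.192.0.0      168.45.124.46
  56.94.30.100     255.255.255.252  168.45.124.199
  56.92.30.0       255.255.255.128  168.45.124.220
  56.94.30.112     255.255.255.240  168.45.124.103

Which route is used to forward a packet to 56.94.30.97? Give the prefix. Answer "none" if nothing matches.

56.94.0.0/18

Entries matching 56.94.30.97:
  56.64.0.0/10 (56.64.0.0 - 56.127.255.255)
  56.92.0.0/14 (56.92.0.0 - 56.95.255.255)
  56.94.0.0/18 (56.94.0.0 - 56.94.63.255)
Most specific is 56.94.0.0/18.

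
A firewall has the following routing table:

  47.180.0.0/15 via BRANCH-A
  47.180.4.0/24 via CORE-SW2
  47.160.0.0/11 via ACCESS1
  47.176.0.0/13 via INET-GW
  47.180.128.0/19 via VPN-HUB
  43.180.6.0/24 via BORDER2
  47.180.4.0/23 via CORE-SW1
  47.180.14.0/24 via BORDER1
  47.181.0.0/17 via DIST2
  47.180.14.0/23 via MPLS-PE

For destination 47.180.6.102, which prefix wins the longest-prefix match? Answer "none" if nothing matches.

47.180.0.0/15

Entries matching 47.180.6.102:
  47.160.0.0/11 (47.160.0.0 - 47.191.255.255)
  47.176.0.0/13 (47.176.0.0 - 47.183.255.255)
  47.180.0.0/15 (47.180.0.0 - 47.181.255.255)
Most specific is 47.180.0.0/15.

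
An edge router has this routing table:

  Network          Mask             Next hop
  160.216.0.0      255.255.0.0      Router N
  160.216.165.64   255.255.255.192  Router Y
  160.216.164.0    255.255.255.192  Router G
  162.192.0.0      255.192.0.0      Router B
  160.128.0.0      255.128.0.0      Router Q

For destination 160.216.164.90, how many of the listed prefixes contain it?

Prefixes containing 160.216.164.90:
  160.128.0.0/9 (160.128.0.0 - 160.255.255.255)
  160.216.0.0/16 (160.216.0.0 - 160.216.255.255)
Total matching entries: 2.

2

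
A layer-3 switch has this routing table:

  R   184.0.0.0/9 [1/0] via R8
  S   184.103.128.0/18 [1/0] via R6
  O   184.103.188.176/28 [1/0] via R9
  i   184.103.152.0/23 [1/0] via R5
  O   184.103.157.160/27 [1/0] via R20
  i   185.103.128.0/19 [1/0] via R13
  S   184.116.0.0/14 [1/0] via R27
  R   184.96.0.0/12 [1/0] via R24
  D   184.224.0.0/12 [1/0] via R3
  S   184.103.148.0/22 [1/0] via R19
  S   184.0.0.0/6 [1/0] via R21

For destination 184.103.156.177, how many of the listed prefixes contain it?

4

Prefixes containing 184.103.156.177:
  184.0.0.0/6 (184.0.0.0 - 187.255.255.255)
  184.0.0.0/9 (184.0.0.0 - 184.127.255.255)
  184.96.0.0/12 (184.96.0.0 - 184.111.255.255)
  184.103.128.0/18 (184.103.128.0 - 184.103.191.255)
Total matching entries: 4.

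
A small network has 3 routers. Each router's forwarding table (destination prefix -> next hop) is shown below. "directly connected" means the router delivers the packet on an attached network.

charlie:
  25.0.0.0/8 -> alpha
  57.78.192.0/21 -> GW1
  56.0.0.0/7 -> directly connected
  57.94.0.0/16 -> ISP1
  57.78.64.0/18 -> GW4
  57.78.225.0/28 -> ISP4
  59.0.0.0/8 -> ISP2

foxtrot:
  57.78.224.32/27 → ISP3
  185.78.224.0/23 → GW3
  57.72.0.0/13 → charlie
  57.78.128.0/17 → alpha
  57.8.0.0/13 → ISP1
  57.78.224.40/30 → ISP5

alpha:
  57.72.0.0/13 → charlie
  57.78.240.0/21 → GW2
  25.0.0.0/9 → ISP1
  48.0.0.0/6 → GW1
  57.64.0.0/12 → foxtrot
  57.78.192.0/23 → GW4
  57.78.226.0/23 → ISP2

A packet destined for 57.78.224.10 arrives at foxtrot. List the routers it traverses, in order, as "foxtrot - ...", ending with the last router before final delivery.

At foxtrot: longest match for 57.78.224.10 is 57.78.128.0/17 -> alpha
At alpha: longest match for 57.78.224.10 is 57.72.0.0/13 -> charlie
At charlie: longest match for 57.78.224.10 is 56.0.0.0/7 -> directly connected

foxtrot - alpha - charlie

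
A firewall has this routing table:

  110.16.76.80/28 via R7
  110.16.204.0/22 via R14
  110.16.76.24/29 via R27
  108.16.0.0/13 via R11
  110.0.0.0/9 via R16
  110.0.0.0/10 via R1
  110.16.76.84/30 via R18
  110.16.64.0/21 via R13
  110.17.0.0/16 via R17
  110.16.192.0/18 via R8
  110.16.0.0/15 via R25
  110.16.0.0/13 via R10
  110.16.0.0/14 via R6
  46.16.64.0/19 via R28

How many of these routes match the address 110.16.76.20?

5

Prefixes containing 110.16.76.20:
  110.0.0.0/9 (110.0.0.0 - 110.127.255.255)
  110.0.0.0/10 (110.0.0.0 - 110.63.255.255)
  110.16.0.0/13 (110.16.0.0 - 110.23.255.255)
  110.16.0.0/14 (110.16.0.0 - 110.19.255.255)
  110.16.0.0/15 (110.16.0.0 - 110.17.255.255)
Total matching entries: 5.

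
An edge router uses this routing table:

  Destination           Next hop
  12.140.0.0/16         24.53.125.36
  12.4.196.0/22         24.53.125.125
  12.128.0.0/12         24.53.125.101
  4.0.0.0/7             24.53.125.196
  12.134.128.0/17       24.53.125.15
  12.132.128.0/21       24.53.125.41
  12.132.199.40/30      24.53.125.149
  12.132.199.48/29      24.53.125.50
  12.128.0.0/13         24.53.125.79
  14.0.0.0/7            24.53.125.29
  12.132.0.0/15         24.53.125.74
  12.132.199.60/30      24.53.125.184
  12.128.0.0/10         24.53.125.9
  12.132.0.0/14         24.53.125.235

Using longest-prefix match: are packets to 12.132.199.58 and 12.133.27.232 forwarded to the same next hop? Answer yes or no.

12.132.199.58: longest match 12.132.0.0/15 -> 24.53.125.74
12.133.27.232: longest match 12.132.0.0/15 -> 24.53.125.74

yes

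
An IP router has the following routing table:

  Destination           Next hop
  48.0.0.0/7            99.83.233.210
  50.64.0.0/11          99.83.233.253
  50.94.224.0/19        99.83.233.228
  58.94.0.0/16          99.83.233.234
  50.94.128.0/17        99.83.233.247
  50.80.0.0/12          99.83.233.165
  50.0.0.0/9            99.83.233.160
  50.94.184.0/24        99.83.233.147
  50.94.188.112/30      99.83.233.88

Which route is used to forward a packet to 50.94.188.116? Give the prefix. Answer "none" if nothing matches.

50.94.128.0/17

Entries matching 50.94.188.116:
  50.0.0.0/9 (50.0.0.0 - 50.127.255.255)
  50.64.0.0/11 (50.64.0.0 - 50.95.255.255)
  50.80.0.0/12 (50.80.0.0 - 50.95.255.255)
  50.94.128.0/17 (50.94.128.0 - 50.94.255.255)
Most specific is 50.94.128.0/17.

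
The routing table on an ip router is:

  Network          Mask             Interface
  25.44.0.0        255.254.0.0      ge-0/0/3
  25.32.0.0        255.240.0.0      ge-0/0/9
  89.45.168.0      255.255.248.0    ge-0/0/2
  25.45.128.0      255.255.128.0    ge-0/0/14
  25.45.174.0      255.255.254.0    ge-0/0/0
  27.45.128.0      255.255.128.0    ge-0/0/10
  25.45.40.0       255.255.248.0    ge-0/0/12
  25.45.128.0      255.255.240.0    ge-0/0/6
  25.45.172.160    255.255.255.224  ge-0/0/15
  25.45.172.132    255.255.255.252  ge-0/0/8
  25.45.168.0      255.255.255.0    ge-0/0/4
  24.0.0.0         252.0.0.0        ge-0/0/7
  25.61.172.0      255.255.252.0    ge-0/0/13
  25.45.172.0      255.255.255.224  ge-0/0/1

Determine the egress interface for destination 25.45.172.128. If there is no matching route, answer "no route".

ge-0/0/14

Routes whose prefix contains 25.45.172.128:
  24.0.0.0/6 (24.0.0.0 - 27.255.255.255) -> ge-0/0/7
  25.32.0.0/12 (25.32.0.0 - 25.47.255.255) -> ge-0/0/9
  25.44.0.0/15 (25.44.0.0 - 25.45.255.255) -> ge-0/0/3
  25.45.128.0/17 (25.45.128.0 - 25.45.255.255) -> ge-0/0/14
More-specific entries that do NOT match:
  25.45.172.132/30 (25.45.172.132 - 25.45.172.135) does not contain 25.45.172.128
  25.45.172.160/27 (25.45.172.160 - 25.45.172.191) does not contain 25.45.172.128
  25.45.172.0/27 (25.45.172.0 - 25.45.172.31) does not contain 25.45.172.128
  25.45.168.0/24 (25.45.168.0 - 25.45.168.255) does not contain 25.45.172.128
  25.45.174.0/23 (25.45.174.0 - 25.45.175.255) does not contain 25.45.172.128
  25.61.172.0/22 (25.61.172.0 - 25.61.175.255) does not contain 25.45.172.128
  89.45.168.0/21 (89.45.168.0 - 89.45.175.255) does not contain 25.45.172.128
  25.45.40.0/21 (25.45.40.0 - 25.45.47.255) does not contain 25.45.172.128
  25.45.128.0/20 (25.45.128.0 - 25.45.143.255) does not contain 25.45.172.128
Longest matching prefix is /17 -> interface ge-0/0/14.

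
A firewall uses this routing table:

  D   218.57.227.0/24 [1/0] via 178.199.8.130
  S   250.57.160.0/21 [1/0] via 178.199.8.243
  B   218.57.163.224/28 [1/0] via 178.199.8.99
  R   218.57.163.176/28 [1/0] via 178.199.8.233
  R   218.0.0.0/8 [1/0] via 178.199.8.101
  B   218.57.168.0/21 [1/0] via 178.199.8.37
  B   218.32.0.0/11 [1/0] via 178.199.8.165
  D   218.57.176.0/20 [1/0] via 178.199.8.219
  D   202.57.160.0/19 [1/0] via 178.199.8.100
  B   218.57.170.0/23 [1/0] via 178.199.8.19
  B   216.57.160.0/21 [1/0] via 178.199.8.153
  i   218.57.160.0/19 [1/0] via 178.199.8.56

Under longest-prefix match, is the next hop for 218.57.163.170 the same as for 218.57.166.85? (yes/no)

218.57.163.170: longest match 218.57.160.0/19 -> 178.199.8.56
218.57.166.85: longest match 218.57.160.0/19 -> 178.199.8.56

yes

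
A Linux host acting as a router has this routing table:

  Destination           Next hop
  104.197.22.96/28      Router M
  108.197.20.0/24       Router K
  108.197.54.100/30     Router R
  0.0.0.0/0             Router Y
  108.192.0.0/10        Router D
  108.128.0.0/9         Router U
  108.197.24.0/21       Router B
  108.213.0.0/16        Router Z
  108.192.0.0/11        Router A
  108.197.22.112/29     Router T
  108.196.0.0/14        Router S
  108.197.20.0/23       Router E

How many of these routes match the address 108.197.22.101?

Prefixes containing 108.197.22.101:
  0.0.0.0/0 (default, matches everything)
  108.128.0.0/9 (108.128.0.0 - 108.255.255.255)
  108.192.0.0/10 (108.192.0.0 - 108.255.255.255)
  108.192.0.0/11 (108.192.0.0 - 108.223.255.255)
  108.196.0.0/14 (108.196.0.0 - 108.199.255.255)
Total matching entries: 5.

5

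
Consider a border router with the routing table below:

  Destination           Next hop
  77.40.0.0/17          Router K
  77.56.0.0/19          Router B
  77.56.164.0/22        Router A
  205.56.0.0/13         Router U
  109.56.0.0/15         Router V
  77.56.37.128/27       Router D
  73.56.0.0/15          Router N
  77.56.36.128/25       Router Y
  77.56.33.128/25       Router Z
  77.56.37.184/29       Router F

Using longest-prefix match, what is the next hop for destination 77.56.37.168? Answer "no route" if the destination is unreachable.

no route

No entry's prefix contains 77.56.37.168; there is no default route.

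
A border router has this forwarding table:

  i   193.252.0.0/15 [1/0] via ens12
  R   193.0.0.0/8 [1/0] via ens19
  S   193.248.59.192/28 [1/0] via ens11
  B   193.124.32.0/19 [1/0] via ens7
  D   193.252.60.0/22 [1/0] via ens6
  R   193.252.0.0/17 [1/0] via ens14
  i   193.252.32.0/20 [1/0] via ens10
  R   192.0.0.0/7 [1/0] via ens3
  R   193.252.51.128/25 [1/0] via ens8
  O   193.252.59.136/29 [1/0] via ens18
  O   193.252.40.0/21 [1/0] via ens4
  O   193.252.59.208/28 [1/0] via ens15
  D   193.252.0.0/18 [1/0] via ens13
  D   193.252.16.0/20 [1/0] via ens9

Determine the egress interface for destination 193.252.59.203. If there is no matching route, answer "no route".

ens13

Routes whose prefix contains 193.252.59.203:
  192.0.0.0/7 (192.0.0.0 - 193.255.255.255) -> ens3
  193.0.0.0/8 (193.0.0.0 - 193.255.255.255) -> ens19
  193.252.0.0/15 (193.252.0.0 - 193.253.255.255) -> ens12
  193.252.0.0/17 (193.252.0.0 - 193.252.127.255) -> ens14
  193.252.0.0/18 (193.252.0.0 - 193.252.63.255) -> ens13
More-specific entries that do NOT match:
  193.252.59.136/29 (193.252.59.136 - 193.252.59.143) does not contain 193.252.59.203
  193.248.59.192/28 (193.248.59.192 - 193.248.59.207) does not contain 193.252.59.203
  193.252.59.208/28 (193.252.59.208 - 193.252.59.223) does not contain 193.252.59.203
  193.252.51.128/25 (193.252.51.128 - 193.252.51.255) does not contain 193.252.59.203
  193.252.60.0/22 (193.252.60.0 - 193.252.63.255) does not contain 193.252.59.203
  193.252.40.0/21 (193.252.40.0 - 193.252.47.255) does not contain 193.252.59.203
  193.252.32.0/20 (193.252.32.0 - 193.252.47.255) does not contain 193.252.59.203
  193.252.16.0/20 (193.252.16.0 - 193.252.31.255) does not contain 193.252.59.203
  193.124.32.0/19 (193.124.32.0 - 193.124.63.255) does not contain 193.252.59.203
Longest matching prefix is /18 -> interface ens13.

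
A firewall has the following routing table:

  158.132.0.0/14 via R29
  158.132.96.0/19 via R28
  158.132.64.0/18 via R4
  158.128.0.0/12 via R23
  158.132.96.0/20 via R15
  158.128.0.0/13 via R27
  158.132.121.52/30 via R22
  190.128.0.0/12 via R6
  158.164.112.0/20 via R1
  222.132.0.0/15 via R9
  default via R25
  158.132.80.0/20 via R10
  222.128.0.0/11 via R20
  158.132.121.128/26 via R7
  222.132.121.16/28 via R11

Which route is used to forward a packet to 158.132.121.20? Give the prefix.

Entries matching 158.132.121.20:
  0.0.0.0/0 (default, matches everything)
  158.128.0.0/12 (158.128.0.0 - 158.143.255.255)
  158.128.0.0/13 (158.128.0.0 - 158.135.255.255)
  158.132.0.0/14 (158.132.0.0 - 158.135.255.255)
  158.132.64.0/18 (158.132.64.0 - 158.132.127.255)
  158.132.96.0/19 (158.132.96.0 - 158.132.127.255)
Most specific is 158.132.96.0/19.

158.132.96.0/19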